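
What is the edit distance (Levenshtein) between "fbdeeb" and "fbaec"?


Computing edit distance: "fbdeeb" -> "fbaec"
DP table:
           f    b    a    e    c
      0    1    2    3    4    5
  f   1    0    1    2    3    4
  b   2    1    0    1    2    3
  d   3    2    1    1    2    3
  e   4    3    2    2    1    2
  e   5    4    3    3    2    2
  b   6    5    4    4    3    3
Edit distance = dp[6][5] = 3

3


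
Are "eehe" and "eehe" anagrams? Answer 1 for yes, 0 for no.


Strings: "eehe", "eehe"
Sorted first:  eeeh
Sorted second: eeeh
Sorted forms match => anagrams

1


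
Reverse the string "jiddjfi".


Input: jiddjfi
Reading characters right to left:
  Position 6: 'i'
  Position 5: 'f'
  Position 4: 'j'
  Position 3: 'd'
  Position 2: 'd'
  Position 1: 'i'
  Position 0: 'j'
Reversed: ifjddij

ifjddij


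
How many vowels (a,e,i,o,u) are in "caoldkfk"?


Input: caoldkfk
Checking each character:
  'c' at position 0: consonant
  'a' at position 1: vowel (running total: 1)
  'o' at position 2: vowel (running total: 2)
  'l' at position 3: consonant
  'd' at position 4: consonant
  'k' at position 5: consonant
  'f' at position 6: consonant
  'k' at position 7: consonant
Total vowels: 2

2


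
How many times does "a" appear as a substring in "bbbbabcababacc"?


Searching for "a" in "bbbbabcababacc"
Scanning each position:
  Position 0: "b" => no
  Position 1: "b" => no
  Position 2: "b" => no
  Position 3: "b" => no
  Position 4: "a" => MATCH
  Position 5: "b" => no
  Position 6: "c" => no
  Position 7: "a" => MATCH
  Position 8: "b" => no
  Position 9: "a" => MATCH
  Position 10: "b" => no
  Position 11: "a" => MATCH
  Position 12: "c" => no
  Position 13: "c" => no
Total occurrences: 4

4


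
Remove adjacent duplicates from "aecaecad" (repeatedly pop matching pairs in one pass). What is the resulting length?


Input: aecaecad
Stack-based adjacent duplicate removal:
  Read 'a': push. Stack: a
  Read 'e': push. Stack: ae
  Read 'c': push. Stack: aec
  Read 'a': push. Stack: aeca
  Read 'e': push. Stack: aecae
  Read 'c': push. Stack: aecaec
  Read 'a': push. Stack: aecaeca
  Read 'd': push. Stack: aecaecad
Final stack: "aecaecad" (length 8)

8


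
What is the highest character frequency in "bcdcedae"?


Input: bcdcedae
Character counts:
  'a': 1
  'b': 1
  'c': 2
  'd': 2
  'e': 2
Maximum frequency: 2

2


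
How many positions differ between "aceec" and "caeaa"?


Comparing "aceec" and "caeaa" position by position:
  Position 0: 'a' vs 'c' => DIFFER
  Position 1: 'c' vs 'a' => DIFFER
  Position 2: 'e' vs 'e' => same
  Position 3: 'e' vs 'a' => DIFFER
  Position 4: 'c' vs 'a' => DIFFER
Positions that differ: 4

4


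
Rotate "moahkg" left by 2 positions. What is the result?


Input: "moahkg", rotate left by 2
First 2 characters: "mo"
Remaining characters: "ahkg"
Concatenate remaining + first: "ahkg" + "mo" = "ahkgmo"

ahkgmo


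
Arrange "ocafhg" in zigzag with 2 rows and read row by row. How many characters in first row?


Zigzag "ocafhg" into 2 rows:
Placing characters:
  'o' => row 0
  'c' => row 1
  'a' => row 0
  'f' => row 1
  'h' => row 0
  'g' => row 1
Rows:
  Row 0: "oah"
  Row 1: "cfg"
First row length: 3

3


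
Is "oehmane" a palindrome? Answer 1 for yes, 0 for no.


Input: oehmane
Reversed: enamheo
  Compare pos 0 ('o') with pos 6 ('e'): MISMATCH
  Compare pos 1 ('e') with pos 5 ('n'): MISMATCH
  Compare pos 2 ('h') with pos 4 ('a'): MISMATCH
Result: not a palindrome

0


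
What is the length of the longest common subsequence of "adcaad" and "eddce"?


LCS of "adcaad" and "eddce"
DP table:
           e    d    d    c    e
      0    0    0    0    0    0
  a   0    0    0    0    0    0
  d   0    0    1    1    1    1
  c   0    0    1    1    2    2
  a   0    0    1    1    2    2
  a   0    0    1    1    2    2
  d   0    0    1    2    2    2
LCS length = dp[6][5] = 2

2


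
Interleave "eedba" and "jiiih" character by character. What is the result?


Interleaving "eedba" and "jiiih":
  Position 0: 'e' from first, 'j' from second => "ej"
  Position 1: 'e' from first, 'i' from second => "ei"
  Position 2: 'd' from first, 'i' from second => "di"
  Position 3: 'b' from first, 'i' from second => "bi"
  Position 4: 'a' from first, 'h' from second => "ah"
Result: ejeidibiah

ejeidibiah


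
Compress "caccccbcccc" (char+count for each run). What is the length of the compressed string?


Input: caccccbcccc
Runs:
  'c' x 1 => "c1"
  'a' x 1 => "a1"
  'c' x 4 => "c4"
  'b' x 1 => "b1"
  'c' x 4 => "c4"
Compressed: "c1a1c4b1c4"
Compressed length: 10

10


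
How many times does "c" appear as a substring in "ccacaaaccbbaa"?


Searching for "c" in "ccacaaaccbbaa"
Scanning each position:
  Position 0: "c" => MATCH
  Position 1: "c" => MATCH
  Position 2: "a" => no
  Position 3: "c" => MATCH
  Position 4: "a" => no
  Position 5: "a" => no
  Position 6: "a" => no
  Position 7: "c" => MATCH
  Position 8: "c" => MATCH
  Position 9: "b" => no
  Position 10: "b" => no
  Position 11: "a" => no
  Position 12: "a" => no
Total occurrences: 5

5


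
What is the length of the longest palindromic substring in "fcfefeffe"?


Input: "fcfefeffe"
Checking substrings for palindromes:
  [2:7] "fefef" (len 5) => palindrome
  [5:9] "effe" (len 4) => palindrome
  [0:3] "fcf" (len 3) => palindrome
  [2:5] "fef" (len 3) => palindrome
  [3:6] "efe" (len 3) => palindrome
  [4:7] "fef" (len 3) => palindrome
Longest palindromic substring: "fefef" with length 5

5


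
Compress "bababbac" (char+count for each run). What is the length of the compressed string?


Input: bababbac
Runs:
  'b' x 1 => "b1"
  'a' x 1 => "a1"
  'b' x 1 => "b1"
  'a' x 1 => "a1"
  'b' x 2 => "b2"
  'a' x 1 => "a1"
  'c' x 1 => "c1"
Compressed: "b1a1b1a1b2a1c1"
Compressed length: 14

14


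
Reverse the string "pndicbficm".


Input: pndicbficm
Reading characters right to left:
  Position 9: 'm'
  Position 8: 'c'
  Position 7: 'i'
  Position 6: 'f'
  Position 5: 'b'
  Position 4: 'c'
  Position 3: 'i'
  Position 2: 'd'
  Position 1: 'n'
  Position 0: 'p'
Reversed: mcifbcidnp

mcifbcidnp


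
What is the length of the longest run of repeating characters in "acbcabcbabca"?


Input: "acbcabcbabca"
Scanning for longest run:
  Position 1 ('c'): new char, reset run to 1
  Position 2 ('b'): new char, reset run to 1
  Position 3 ('c'): new char, reset run to 1
  Position 4 ('a'): new char, reset run to 1
  Position 5 ('b'): new char, reset run to 1
  Position 6 ('c'): new char, reset run to 1
  Position 7 ('b'): new char, reset run to 1
  Position 8 ('a'): new char, reset run to 1
  Position 9 ('b'): new char, reset run to 1
  Position 10 ('c'): new char, reset run to 1
  Position 11 ('a'): new char, reset run to 1
Longest run: 'a' with length 1

1


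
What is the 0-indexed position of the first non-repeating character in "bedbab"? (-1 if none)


Input: bedbab
Character frequencies:
  'a': 1
  'b': 3
  'd': 1
  'e': 1
Scanning left to right for freq == 1:
  Position 0 ('b'): freq=3, skip
  Position 1 ('e'): unique! => answer = 1

1


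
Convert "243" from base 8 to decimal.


Input: "243" in base 8
Positional expansion:
  Digit '2' (value 2) x 8^2 = 128
  Digit '4' (value 4) x 8^1 = 32
  Digit '3' (value 3) x 8^0 = 3
Sum = 163

163


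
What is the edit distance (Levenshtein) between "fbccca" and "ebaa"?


Computing edit distance: "fbccca" -> "ebaa"
DP table:
           e    b    a    a
      0    1    2    3    4
  f   1    1    2    3    4
  b   2    2    1    2    3
  c   3    3    2    2    3
  c   4    4    3    3    3
  c   5    5    4    4    4
  a   6    6    5    4    4
Edit distance = dp[6][4] = 4

4


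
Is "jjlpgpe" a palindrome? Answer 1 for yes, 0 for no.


Input: jjlpgpe
Reversed: epgpljj
  Compare pos 0 ('j') with pos 6 ('e'): MISMATCH
  Compare pos 1 ('j') with pos 5 ('p'): MISMATCH
  Compare pos 2 ('l') with pos 4 ('g'): MISMATCH
Result: not a palindrome

0


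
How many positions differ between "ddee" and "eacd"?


Comparing "ddee" and "eacd" position by position:
  Position 0: 'd' vs 'e' => DIFFER
  Position 1: 'd' vs 'a' => DIFFER
  Position 2: 'e' vs 'c' => DIFFER
  Position 3: 'e' vs 'd' => DIFFER
Positions that differ: 4

4


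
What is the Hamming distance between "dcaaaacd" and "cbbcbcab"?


Comparing "dcaaaacd" and "cbbcbcab" position by position:
  Position 0: 'd' vs 'c' => differ
  Position 1: 'c' vs 'b' => differ
  Position 2: 'a' vs 'b' => differ
  Position 3: 'a' vs 'c' => differ
  Position 4: 'a' vs 'b' => differ
  Position 5: 'a' vs 'c' => differ
  Position 6: 'c' vs 'a' => differ
  Position 7: 'd' vs 'b' => differ
Total differences (Hamming distance): 8

8


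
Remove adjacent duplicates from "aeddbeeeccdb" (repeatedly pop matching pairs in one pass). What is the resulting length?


Input: aeddbeeeccdb
Stack-based adjacent duplicate removal:
  Read 'a': push. Stack: a
  Read 'e': push. Stack: ae
  Read 'd': push. Stack: aed
  Read 'd': matches stack top 'd' => pop. Stack: ae
  Read 'b': push. Stack: aeb
  Read 'e': push. Stack: aebe
  Read 'e': matches stack top 'e' => pop. Stack: aeb
  Read 'e': push. Stack: aebe
  Read 'c': push. Stack: aebec
  Read 'c': matches stack top 'c' => pop. Stack: aebe
  Read 'd': push. Stack: aebed
  Read 'b': push. Stack: aebedb
Final stack: "aebedb" (length 6)

6


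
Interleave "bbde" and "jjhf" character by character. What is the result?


Interleaving "bbde" and "jjhf":
  Position 0: 'b' from first, 'j' from second => "bj"
  Position 1: 'b' from first, 'j' from second => "bj"
  Position 2: 'd' from first, 'h' from second => "dh"
  Position 3: 'e' from first, 'f' from second => "ef"
Result: bjbjdhef

bjbjdhef


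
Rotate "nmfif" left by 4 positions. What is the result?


Input: "nmfif", rotate left by 4
First 4 characters: "nmfi"
Remaining characters: "f"
Concatenate remaining + first: "f" + "nmfi" = "fnmfi"

fnmfi


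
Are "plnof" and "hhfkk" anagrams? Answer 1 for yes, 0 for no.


Strings: "plnof", "hhfkk"
Sorted first:  flnop
Sorted second: fhhkk
Differ at position 1: 'l' vs 'h' => not anagrams

0


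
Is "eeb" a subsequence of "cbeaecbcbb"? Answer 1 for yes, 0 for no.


Check if "eeb" is a subsequence of "cbeaecbcbb"
Greedy scan:
  Position 0 ('c'): no match needed
  Position 1 ('b'): no match needed
  Position 2 ('e'): matches sub[0] = 'e'
  Position 3 ('a'): no match needed
  Position 4 ('e'): matches sub[1] = 'e'
  Position 5 ('c'): no match needed
  Position 6 ('b'): matches sub[2] = 'b'
  Position 7 ('c'): no match needed
  Position 8 ('b'): no match needed
  Position 9 ('b'): no match needed
All 3 characters matched => is a subsequence

1


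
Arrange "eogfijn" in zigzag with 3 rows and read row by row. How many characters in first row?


Zigzag "eogfijn" into 3 rows:
Placing characters:
  'e' => row 0
  'o' => row 1
  'g' => row 2
  'f' => row 1
  'i' => row 0
  'j' => row 1
  'n' => row 2
Rows:
  Row 0: "ei"
  Row 1: "ofj"
  Row 2: "gn"
First row length: 2

2


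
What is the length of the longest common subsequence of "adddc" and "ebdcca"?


LCS of "adddc" and "ebdcca"
DP table:
           e    b    d    c    c    a
      0    0    0    0    0    0    0
  a   0    0    0    0    0    0    1
  d   0    0    0    1    1    1    1
  d   0    0    0    1    1    1    1
  d   0    0    0    1    1    1    1
  c   0    0    0    1    2    2    2
LCS length = dp[5][6] = 2

2


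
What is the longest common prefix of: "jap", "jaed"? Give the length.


Words: jap, jaed
  Position 0: all 'j' => match
  Position 1: all 'a' => match
  Position 2: ('p', 'e') => mismatch, stop
LCP = "ja" (length 2)

2


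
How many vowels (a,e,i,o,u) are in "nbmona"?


Input: nbmona
Checking each character:
  'n' at position 0: consonant
  'b' at position 1: consonant
  'm' at position 2: consonant
  'o' at position 3: vowel (running total: 1)
  'n' at position 4: consonant
  'a' at position 5: vowel (running total: 2)
Total vowels: 2

2


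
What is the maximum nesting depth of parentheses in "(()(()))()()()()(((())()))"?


Input: "(()(()))()()()()(((())()))"
Tracking depth:
  Position 0 '(': depth becomes 1
  Position 1 '(': depth becomes 2
  Position 2 ')': depth becomes 1
  Position 3 '(': depth becomes 2
  Position 4 '(': depth becomes 3
  Position 5 ')': depth becomes 2
  Position 6 ')': depth becomes 1
  Position 7 ')': depth becomes 0
  Position 8 '(': depth becomes 1
  Position 9 ')': depth becomes 0
  Position 10 '(': depth becomes 1
  Position 11 ')': depth becomes 0
  Position 12 '(': depth becomes 1
  Position 13 ')': depth becomes 0
  Position 14 '(': depth becomes 1
  Position 15 ')': depth becomes 0
  Position 16 '(': depth becomes 1
  Position 17 '(': depth becomes 2
  Position 18 '(': depth becomes 3
  Position 19 '(': depth becomes 4
  Position 20 ')': depth becomes 3
  Position 21 ')': depth becomes 2
  Position 22 '(': depth becomes 3
  Position 23 ')': depth becomes 2
  Position 24 ')': depth becomes 1
  Position 25 ')': depth becomes 0
Maximum depth reached: 4

4


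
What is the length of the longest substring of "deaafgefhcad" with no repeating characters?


Input: "deaafgefhcad"
Sliding window (track last position of each char):
  Position 0 ('d'): window [0,0] length 1 -- new best
  Position 1 ('e'): window [0,1] length 2 -- new best
  Position 2 ('a'): window [0,2] length 3 -- new best
  Position 3 ('a'): repeat (last at 2), move window start to 3
  Position 3 ('a'): window [3,3] length 1
  Position 4 ('f'): window [3,4] length 2
  Position 5 ('g'): window [3,5] length 3
  Position 6 ('e'): window [3,6] length 4 -- new best
  Position 7 ('f'): repeat (last at 4), move window start to 5
  Position 7 ('f'): window [5,7] length 3
  Position 8 ('h'): window [5,8] length 4
  Position 9 ('c'): window [5,9] length 5 -- new best
  Position 10 ('a'): window [5,10] length 6 -- new best
  Position 11 ('d'): window [5,11] length 7 -- new best
Longest substring with no repeats: "gefhcad" with length 7

7


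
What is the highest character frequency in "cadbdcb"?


Input: cadbdcb
Character counts:
  'a': 1
  'b': 2
  'c': 2
  'd': 2
Maximum frequency: 2

2


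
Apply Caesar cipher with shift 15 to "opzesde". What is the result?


Caesar cipher: shift "opzesde" by 15
  'o' (pos 14) + 15 = pos 3 = 'd'
  'p' (pos 15) + 15 = pos 4 = 'e'
  'z' (pos 25) + 15 = pos 14 = 'o'
  'e' (pos 4) + 15 = pos 19 = 't'
  's' (pos 18) + 15 = pos 7 = 'h'
  'd' (pos 3) + 15 = pos 18 = 's'
  'e' (pos 4) + 15 = pos 19 = 't'
Result: deothst

deothst


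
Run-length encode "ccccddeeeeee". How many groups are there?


Input: ccccddeeeeee
Scanning for consecutive runs:
  Group 1: 'c' x 4 (positions 0-3)
  Group 2: 'd' x 2 (positions 4-5)
  Group 3: 'e' x 6 (positions 6-11)
Total groups: 3

3


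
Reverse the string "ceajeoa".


Input: ceajeoa
Reading characters right to left:
  Position 6: 'a'
  Position 5: 'o'
  Position 4: 'e'
  Position 3: 'j'
  Position 2: 'a'
  Position 1: 'e'
  Position 0: 'c'
Reversed: aoejaec

aoejaec


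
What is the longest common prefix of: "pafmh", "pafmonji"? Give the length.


Words: pafmh, pafmonji
  Position 0: all 'p' => match
  Position 1: all 'a' => match
  Position 2: all 'f' => match
  Position 3: all 'm' => match
  Position 4: ('h', 'o') => mismatch, stop
LCP = "pafm" (length 4)

4


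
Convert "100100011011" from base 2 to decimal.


Input: "100100011011" in base 2
Positional expansion:
  Digit '1' (value 1) x 2^11 = 2048
  Digit '0' (value 0) x 2^10 = 0
  Digit '0' (value 0) x 2^9 = 0
  Digit '1' (value 1) x 2^8 = 256
  Digit '0' (value 0) x 2^7 = 0
  Digit '0' (value 0) x 2^6 = 0
  Digit '0' (value 0) x 2^5 = 0
  Digit '1' (value 1) x 2^4 = 16
  Digit '1' (value 1) x 2^3 = 8
  Digit '0' (value 0) x 2^2 = 0
  Digit '1' (value 1) x 2^1 = 2
  Digit '1' (value 1) x 2^0 = 1
Sum = 2331

2331


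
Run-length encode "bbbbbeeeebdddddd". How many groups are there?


Input: bbbbbeeeebdddddd
Scanning for consecutive runs:
  Group 1: 'b' x 5 (positions 0-4)
  Group 2: 'e' x 4 (positions 5-8)
  Group 3: 'b' x 1 (positions 9-9)
  Group 4: 'd' x 6 (positions 10-15)
Total groups: 4

4


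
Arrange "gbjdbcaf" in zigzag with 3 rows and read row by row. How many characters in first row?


Zigzag "gbjdbcaf" into 3 rows:
Placing characters:
  'g' => row 0
  'b' => row 1
  'j' => row 2
  'd' => row 1
  'b' => row 0
  'c' => row 1
  'a' => row 2
  'f' => row 1
Rows:
  Row 0: "gb"
  Row 1: "bdcf"
  Row 2: "ja"
First row length: 2

2


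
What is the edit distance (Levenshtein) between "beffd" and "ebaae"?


Computing edit distance: "beffd" -> "ebaae"
DP table:
           e    b    a    a    e
      0    1    2    3    4    5
  b   1    1    1    2    3    4
  e   2    1    2    2    3    3
  f   3    2    2    3    3    4
  f   4    3    3    3    4    4
  d   5    4    4    4    4    5
Edit distance = dp[5][5] = 5

5


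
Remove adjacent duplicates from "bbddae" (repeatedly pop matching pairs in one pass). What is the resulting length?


Input: bbddae
Stack-based adjacent duplicate removal:
  Read 'b': push. Stack: b
  Read 'b': matches stack top 'b' => pop. Stack: (empty)
  Read 'd': push. Stack: d
  Read 'd': matches stack top 'd' => pop. Stack: (empty)
  Read 'a': push. Stack: a
  Read 'e': push. Stack: ae
Final stack: "ae" (length 2)

2


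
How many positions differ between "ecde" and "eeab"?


Comparing "ecde" and "eeab" position by position:
  Position 0: 'e' vs 'e' => same
  Position 1: 'c' vs 'e' => DIFFER
  Position 2: 'd' vs 'a' => DIFFER
  Position 3: 'e' vs 'b' => DIFFER
Positions that differ: 3

3


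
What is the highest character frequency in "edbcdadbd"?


Input: edbcdadbd
Character counts:
  'a': 1
  'b': 2
  'c': 1
  'd': 4
  'e': 1
Maximum frequency: 4

4


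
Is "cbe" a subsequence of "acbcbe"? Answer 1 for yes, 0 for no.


Check if "cbe" is a subsequence of "acbcbe"
Greedy scan:
  Position 0 ('a'): no match needed
  Position 1 ('c'): matches sub[0] = 'c'
  Position 2 ('b'): matches sub[1] = 'b'
  Position 3 ('c'): no match needed
  Position 4 ('b'): no match needed
  Position 5 ('e'): matches sub[2] = 'e'
All 3 characters matched => is a subsequence

1


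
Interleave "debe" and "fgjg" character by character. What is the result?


Interleaving "debe" and "fgjg":
  Position 0: 'd' from first, 'f' from second => "df"
  Position 1: 'e' from first, 'g' from second => "eg"
  Position 2: 'b' from first, 'j' from second => "bj"
  Position 3: 'e' from first, 'g' from second => "eg"
Result: dfegbjeg

dfegbjeg


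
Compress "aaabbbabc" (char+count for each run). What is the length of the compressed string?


Input: aaabbbabc
Runs:
  'a' x 3 => "a3"
  'b' x 3 => "b3"
  'a' x 1 => "a1"
  'b' x 1 => "b1"
  'c' x 1 => "c1"
Compressed: "a3b3a1b1c1"
Compressed length: 10

10


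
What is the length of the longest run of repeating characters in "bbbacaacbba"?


Input: "bbbacaacbba"
Scanning for longest run:
  Position 1 ('b'): continues run of 'b', length=2
  Position 2 ('b'): continues run of 'b', length=3
  Position 3 ('a'): new char, reset run to 1
  Position 4 ('c'): new char, reset run to 1
  Position 5 ('a'): new char, reset run to 1
  Position 6 ('a'): continues run of 'a', length=2
  Position 7 ('c'): new char, reset run to 1
  Position 8 ('b'): new char, reset run to 1
  Position 9 ('b'): continues run of 'b', length=2
  Position 10 ('a'): new char, reset run to 1
Longest run: 'b' with length 3

3


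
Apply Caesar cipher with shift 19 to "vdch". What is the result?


Caesar cipher: shift "vdch" by 19
  'v' (pos 21) + 19 = pos 14 = 'o'
  'd' (pos 3) + 19 = pos 22 = 'w'
  'c' (pos 2) + 19 = pos 21 = 'v'
  'h' (pos 7) + 19 = pos 0 = 'a'
Result: owva

owva


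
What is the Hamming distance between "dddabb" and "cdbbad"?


Comparing "dddabb" and "cdbbad" position by position:
  Position 0: 'd' vs 'c' => differ
  Position 1: 'd' vs 'd' => same
  Position 2: 'd' vs 'b' => differ
  Position 3: 'a' vs 'b' => differ
  Position 4: 'b' vs 'a' => differ
  Position 5: 'b' vs 'd' => differ
Total differences (Hamming distance): 5

5


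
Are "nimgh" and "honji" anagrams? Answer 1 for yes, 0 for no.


Strings: "nimgh", "honji"
Sorted first:  ghimn
Sorted second: hijno
Differ at position 0: 'g' vs 'h' => not anagrams

0


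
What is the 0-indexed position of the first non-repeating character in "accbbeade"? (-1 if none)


Input: accbbeade
Character frequencies:
  'a': 2
  'b': 2
  'c': 2
  'd': 1
  'e': 2
Scanning left to right for freq == 1:
  Position 0 ('a'): freq=2, skip
  Position 1 ('c'): freq=2, skip
  Position 2 ('c'): freq=2, skip
  Position 3 ('b'): freq=2, skip
  Position 4 ('b'): freq=2, skip
  Position 5 ('e'): freq=2, skip
  Position 6 ('a'): freq=2, skip
  Position 7 ('d'): unique! => answer = 7

7


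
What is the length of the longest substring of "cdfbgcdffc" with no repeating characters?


Input: "cdfbgcdffc"
Sliding window (track last position of each char):
  Position 0 ('c'): window [0,0] length 1 -- new best
  Position 1 ('d'): window [0,1] length 2 -- new best
  Position 2 ('f'): window [0,2] length 3 -- new best
  Position 3 ('b'): window [0,3] length 4 -- new best
  Position 4 ('g'): window [0,4] length 5 -- new best
  Position 5 ('c'): repeat (last at 0), move window start to 1
  Position 5 ('c'): window [1,5] length 5
  Position 6 ('d'): repeat (last at 1), move window start to 2
  Position 6 ('d'): window [2,6] length 5
  Position 7 ('f'): repeat (last at 2), move window start to 3
  Position 7 ('f'): window [3,7] length 5
  Position 8 ('f'): repeat (last at 7), move window start to 8
  Position 8 ('f'): window [8,8] length 1
  Position 9 ('c'): window [8,9] length 2
Longest substring with no repeats: "cdfbg" with length 5

5


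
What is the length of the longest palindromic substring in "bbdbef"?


Input: "bbdbef"
Checking substrings for palindromes:
  [1:4] "bdb" (len 3) => palindrome
  [0:2] "bb" (len 2) => palindrome
Longest palindromic substring: "bdb" with length 3

3


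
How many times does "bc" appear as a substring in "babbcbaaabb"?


Searching for "bc" in "babbcbaaabb"
Scanning each position:
  Position 0: "ba" => no
  Position 1: "ab" => no
  Position 2: "bb" => no
  Position 3: "bc" => MATCH
  Position 4: "cb" => no
  Position 5: "ba" => no
  Position 6: "aa" => no
  Position 7: "aa" => no
  Position 8: "ab" => no
  Position 9: "bb" => no
Total occurrences: 1

1


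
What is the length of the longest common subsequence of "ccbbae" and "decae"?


LCS of "ccbbae" and "decae"
DP table:
           d    e    c    a    e
      0    0    0    0    0    0
  c   0    0    0    1    1    1
  c   0    0    0    1    1    1
  b   0    0    0    1    1    1
  b   0    0    0    1    1    1
  a   0    0    0    1    2    2
  e   0    0    1    1    2    3
LCS length = dp[6][5] = 3

3


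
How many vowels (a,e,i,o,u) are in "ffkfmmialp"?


Input: ffkfmmialp
Checking each character:
  'f' at position 0: consonant
  'f' at position 1: consonant
  'k' at position 2: consonant
  'f' at position 3: consonant
  'm' at position 4: consonant
  'm' at position 5: consonant
  'i' at position 6: vowel (running total: 1)
  'a' at position 7: vowel (running total: 2)
  'l' at position 8: consonant
  'p' at position 9: consonant
Total vowels: 2

2


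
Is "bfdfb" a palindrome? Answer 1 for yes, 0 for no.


Input: bfdfb
Reversed: bfdfb
  Compare pos 0 ('b') with pos 4 ('b'): match
  Compare pos 1 ('f') with pos 3 ('f'): match
Result: palindrome

1


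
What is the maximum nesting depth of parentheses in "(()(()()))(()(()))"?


Input: "(()(()()))(()(()))"
Tracking depth:
  Position 0 '(': depth becomes 1
  Position 1 '(': depth becomes 2
  Position 2 ')': depth becomes 1
  Position 3 '(': depth becomes 2
  Position 4 '(': depth becomes 3
  Position 5 ')': depth becomes 2
  Position 6 '(': depth becomes 3
  Position 7 ')': depth becomes 2
  Position 8 ')': depth becomes 1
  Position 9 ')': depth becomes 0
  Position 10 '(': depth becomes 1
  Position 11 '(': depth becomes 2
  Position 12 ')': depth becomes 1
  Position 13 '(': depth becomes 2
  Position 14 '(': depth becomes 3
  Position 15 ')': depth becomes 2
  Position 16 ')': depth becomes 1
  Position 17 ')': depth becomes 0
Maximum depth reached: 3

3


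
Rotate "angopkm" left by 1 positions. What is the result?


Input: "angopkm", rotate left by 1
First 1 characters: "a"
Remaining characters: "ngopkm"
Concatenate remaining + first: "ngopkm" + "a" = "ngopkma"

ngopkma


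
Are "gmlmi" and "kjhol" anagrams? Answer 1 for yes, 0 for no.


Strings: "gmlmi", "kjhol"
Sorted first:  gilmm
Sorted second: hjklo
Differ at position 0: 'g' vs 'h' => not anagrams

0


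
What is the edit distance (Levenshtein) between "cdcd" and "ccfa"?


Computing edit distance: "cdcd" -> "ccfa"
DP table:
           c    c    f    a
      0    1    2    3    4
  c   1    0    1    2    3
  d   2    1    1    2    3
  c   3    2    1    2    3
  d   4    3    2    2    3
Edit distance = dp[4][4] = 3

3


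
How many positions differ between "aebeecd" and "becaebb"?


Comparing "aebeecd" and "becaebb" position by position:
  Position 0: 'a' vs 'b' => DIFFER
  Position 1: 'e' vs 'e' => same
  Position 2: 'b' vs 'c' => DIFFER
  Position 3: 'e' vs 'a' => DIFFER
  Position 4: 'e' vs 'e' => same
  Position 5: 'c' vs 'b' => DIFFER
  Position 6: 'd' vs 'b' => DIFFER
Positions that differ: 5

5


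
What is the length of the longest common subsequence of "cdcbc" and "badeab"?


LCS of "cdcbc" and "badeab"
DP table:
           b    a    d    e    a    b
      0    0    0    0    0    0    0
  c   0    0    0    0    0    0    0
  d   0    0    0    1    1    1    1
  c   0    0    0    1    1    1    1
  b   0    1    1    1    1    1    2
  c   0    1    1    1    1    1    2
LCS length = dp[5][6] = 2

2


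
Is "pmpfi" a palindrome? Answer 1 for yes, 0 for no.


Input: pmpfi
Reversed: ifpmp
  Compare pos 0 ('p') with pos 4 ('i'): MISMATCH
  Compare pos 1 ('m') with pos 3 ('f'): MISMATCH
Result: not a palindrome

0


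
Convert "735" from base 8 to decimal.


Input: "735" in base 8
Positional expansion:
  Digit '7' (value 7) x 8^2 = 448
  Digit '3' (value 3) x 8^1 = 24
  Digit '5' (value 5) x 8^0 = 5
Sum = 477

477


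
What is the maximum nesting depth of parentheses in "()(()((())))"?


Input: "()(()((())))"
Tracking depth:
  Position 0 '(': depth becomes 1
  Position 1 ')': depth becomes 0
  Position 2 '(': depth becomes 1
  Position 3 '(': depth becomes 2
  Position 4 ')': depth becomes 1
  Position 5 '(': depth becomes 2
  Position 6 '(': depth becomes 3
  Position 7 '(': depth becomes 4
  Position 8 ')': depth becomes 3
  Position 9 ')': depth becomes 2
  Position 10 ')': depth becomes 1
  Position 11 ')': depth becomes 0
Maximum depth reached: 4

4


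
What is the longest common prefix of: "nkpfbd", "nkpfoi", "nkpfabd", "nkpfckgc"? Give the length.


Words: nkpfbd, nkpfoi, nkpfabd, nkpfckgc
  Position 0: all 'n' => match
  Position 1: all 'k' => match
  Position 2: all 'p' => match
  Position 3: all 'f' => match
  Position 4: ('b', 'o', 'a', 'c') => mismatch, stop
LCP = "nkpf" (length 4)

4


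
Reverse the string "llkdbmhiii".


Input: llkdbmhiii
Reading characters right to left:
  Position 9: 'i'
  Position 8: 'i'
  Position 7: 'i'
  Position 6: 'h'
  Position 5: 'm'
  Position 4: 'b'
  Position 3: 'd'
  Position 2: 'k'
  Position 1: 'l'
  Position 0: 'l'
Reversed: iiihmbdkll

iiihmbdkll


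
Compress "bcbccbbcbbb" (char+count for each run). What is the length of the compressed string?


Input: bcbccbbcbbb
Runs:
  'b' x 1 => "b1"
  'c' x 1 => "c1"
  'b' x 1 => "b1"
  'c' x 2 => "c2"
  'b' x 2 => "b2"
  'c' x 1 => "c1"
  'b' x 3 => "b3"
Compressed: "b1c1b1c2b2c1b3"
Compressed length: 14

14


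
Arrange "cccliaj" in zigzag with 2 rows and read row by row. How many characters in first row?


Zigzag "cccliaj" into 2 rows:
Placing characters:
  'c' => row 0
  'c' => row 1
  'c' => row 0
  'l' => row 1
  'i' => row 0
  'a' => row 1
  'j' => row 0
Rows:
  Row 0: "ccij"
  Row 1: "cla"
First row length: 4

4


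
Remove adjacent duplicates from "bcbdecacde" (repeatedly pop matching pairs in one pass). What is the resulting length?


Input: bcbdecacde
Stack-based adjacent duplicate removal:
  Read 'b': push. Stack: b
  Read 'c': push. Stack: bc
  Read 'b': push. Stack: bcb
  Read 'd': push. Stack: bcbd
  Read 'e': push. Stack: bcbde
  Read 'c': push. Stack: bcbdec
  Read 'a': push. Stack: bcbdeca
  Read 'c': push. Stack: bcbdecac
  Read 'd': push. Stack: bcbdecacd
  Read 'e': push. Stack: bcbdecacde
Final stack: "bcbdecacde" (length 10)

10


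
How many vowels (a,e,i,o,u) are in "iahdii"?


Input: iahdii
Checking each character:
  'i' at position 0: vowel (running total: 1)
  'a' at position 1: vowel (running total: 2)
  'h' at position 2: consonant
  'd' at position 3: consonant
  'i' at position 4: vowel (running total: 3)
  'i' at position 5: vowel (running total: 4)
Total vowels: 4

4


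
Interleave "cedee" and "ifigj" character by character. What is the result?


Interleaving "cedee" and "ifigj":
  Position 0: 'c' from first, 'i' from second => "ci"
  Position 1: 'e' from first, 'f' from second => "ef"
  Position 2: 'd' from first, 'i' from second => "di"
  Position 3: 'e' from first, 'g' from second => "eg"
  Position 4: 'e' from first, 'j' from second => "ej"
Result: ciefdiegej

ciefdiegej


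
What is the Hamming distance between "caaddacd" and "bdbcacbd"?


Comparing "caaddacd" and "bdbcacbd" position by position:
  Position 0: 'c' vs 'b' => differ
  Position 1: 'a' vs 'd' => differ
  Position 2: 'a' vs 'b' => differ
  Position 3: 'd' vs 'c' => differ
  Position 4: 'd' vs 'a' => differ
  Position 5: 'a' vs 'c' => differ
  Position 6: 'c' vs 'b' => differ
  Position 7: 'd' vs 'd' => same
Total differences (Hamming distance): 7

7


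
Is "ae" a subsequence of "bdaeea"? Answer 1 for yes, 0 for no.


Check if "ae" is a subsequence of "bdaeea"
Greedy scan:
  Position 0 ('b'): no match needed
  Position 1 ('d'): no match needed
  Position 2 ('a'): matches sub[0] = 'a'
  Position 3 ('e'): matches sub[1] = 'e'
  Position 4 ('e'): no match needed
  Position 5 ('a'): no match needed
All 2 characters matched => is a subsequence

1


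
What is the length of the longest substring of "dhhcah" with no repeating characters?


Input: "dhhcah"
Sliding window (track last position of each char):
  Position 0 ('d'): window [0,0] length 1 -- new best
  Position 1 ('h'): window [0,1] length 2 -- new best
  Position 2 ('h'): repeat (last at 1), move window start to 2
  Position 2 ('h'): window [2,2] length 1
  Position 3 ('c'): window [2,3] length 2
  Position 4 ('a'): window [2,4] length 3 -- new best
  Position 5 ('h'): repeat (last at 2), move window start to 3
  Position 5 ('h'): window [3,5] length 3
Longest substring with no repeats: "hca" with length 3

3


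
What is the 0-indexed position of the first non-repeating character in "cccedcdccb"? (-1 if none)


Input: cccedcdccb
Character frequencies:
  'b': 1
  'c': 6
  'd': 2
  'e': 1
Scanning left to right for freq == 1:
  Position 0 ('c'): freq=6, skip
  Position 1 ('c'): freq=6, skip
  Position 2 ('c'): freq=6, skip
  Position 3 ('e'): unique! => answer = 3

3


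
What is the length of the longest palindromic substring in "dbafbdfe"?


Input: "dbafbdfe"
Checking substrings for palindromes:
  No multi-char palindromic substrings found
Longest palindromic substring: "d" with length 1

1


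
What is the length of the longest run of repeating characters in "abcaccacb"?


Input: "abcaccacb"
Scanning for longest run:
  Position 1 ('b'): new char, reset run to 1
  Position 2 ('c'): new char, reset run to 1
  Position 3 ('a'): new char, reset run to 1
  Position 4 ('c'): new char, reset run to 1
  Position 5 ('c'): continues run of 'c', length=2
  Position 6 ('a'): new char, reset run to 1
  Position 7 ('c'): new char, reset run to 1
  Position 8 ('b'): new char, reset run to 1
Longest run: 'c' with length 2

2


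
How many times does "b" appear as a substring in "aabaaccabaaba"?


Searching for "b" in "aabaaccabaaba"
Scanning each position:
  Position 0: "a" => no
  Position 1: "a" => no
  Position 2: "b" => MATCH
  Position 3: "a" => no
  Position 4: "a" => no
  Position 5: "c" => no
  Position 6: "c" => no
  Position 7: "a" => no
  Position 8: "b" => MATCH
  Position 9: "a" => no
  Position 10: "a" => no
  Position 11: "b" => MATCH
  Position 12: "a" => no
Total occurrences: 3

3


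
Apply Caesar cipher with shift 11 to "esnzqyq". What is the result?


Caesar cipher: shift "esnzqyq" by 11
  'e' (pos 4) + 11 = pos 15 = 'p'
  's' (pos 18) + 11 = pos 3 = 'd'
  'n' (pos 13) + 11 = pos 24 = 'y'
  'z' (pos 25) + 11 = pos 10 = 'k'
  'q' (pos 16) + 11 = pos 1 = 'b'
  'y' (pos 24) + 11 = pos 9 = 'j'
  'q' (pos 16) + 11 = pos 1 = 'b'
Result: pdykbjb

pdykbjb


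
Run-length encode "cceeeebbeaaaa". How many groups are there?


Input: cceeeebbeaaaa
Scanning for consecutive runs:
  Group 1: 'c' x 2 (positions 0-1)
  Group 2: 'e' x 4 (positions 2-5)
  Group 3: 'b' x 2 (positions 6-7)
  Group 4: 'e' x 1 (positions 8-8)
  Group 5: 'a' x 4 (positions 9-12)
Total groups: 5

5


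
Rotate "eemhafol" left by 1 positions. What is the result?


Input: "eemhafol", rotate left by 1
First 1 characters: "e"
Remaining characters: "emhafol"
Concatenate remaining + first: "emhafol" + "e" = "emhafole"

emhafole


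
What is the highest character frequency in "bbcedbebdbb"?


Input: bbcedbebdbb
Character counts:
  'b': 6
  'c': 1
  'd': 2
  'e': 2
Maximum frequency: 6

6


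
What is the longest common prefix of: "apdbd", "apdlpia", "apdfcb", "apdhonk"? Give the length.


Words: apdbd, apdlpia, apdfcb, apdhonk
  Position 0: all 'a' => match
  Position 1: all 'p' => match
  Position 2: all 'd' => match
  Position 3: ('b', 'l', 'f', 'h') => mismatch, stop
LCP = "apd" (length 3)

3


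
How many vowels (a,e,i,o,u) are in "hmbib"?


Input: hmbib
Checking each character:
  'h' at position 0: consonant
  'm' at position 1: consonant
  'b' at position 2: consonant
  'i' at position 3: vowel (running total: 1)
  'b' at position 4: consonant
Total vowels: 1

1


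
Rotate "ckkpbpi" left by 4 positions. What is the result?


Input: "ckkpbpi", rotate left by 4
First 4 characters: "ckkp"
Remaining characters: "bpi"
Concatenate remaining + first: "bpi" + "ckkp" = "bpickkp"

bpickkp


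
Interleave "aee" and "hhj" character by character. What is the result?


Interleaving "aee" and "hhj":
  Position 0: 'a' from first, 'h' from second => "ah"
  Position 1: 'e' from first, 'h' from second => "eh"
  Position 2: 'e' from first, 'j' from second => "ej"
Result: ahehej

ahehej


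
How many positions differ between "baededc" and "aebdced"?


Comparing "baededc" and "aebdced" position by position:
  Position 0: 'b' vs 'a' => DIFFER
  Position 1: 'a' vs 'e' => DIFFER
  Position 2: 'e' vs 'b' => DIFFER
  Position 3: 'd' vs 'd' => same
  Position 4: 'e' vs 'c' => DIFFER
  Position 5: 'd' vs 'e' => DIFFER
  Position 6: 'c' vs 'd' => DIFFER
Positions that differ: 6

6


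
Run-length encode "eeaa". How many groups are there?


Input: eeaa
Scanning for consecutive runs:
  Group 1: 'e' x 2 (positions 0-1)
  Group 2: 'a' x 2 (positions 2-3)
Total groups: 2

2


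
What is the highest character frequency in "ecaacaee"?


Input: ecaacaee
Character counts:
  'a': 3
  'c': 2
  'e': 3
Maximum frequency: 3

3


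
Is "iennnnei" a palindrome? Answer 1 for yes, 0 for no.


Input: iennnnei
Reversed: iennnnei
  Compare pos 0 ('i') with pos 7 ('i'): match
  Compare pos 1 ('e') with pos 6 ('e'): match
  Compare pos 2 ('n') with pos 5 ('n'): match
  Compare pos 3 ('n') with pos 4 ('n'): match
Result: palindrome

1


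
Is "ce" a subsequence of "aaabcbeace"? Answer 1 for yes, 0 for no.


Check if "ce" is a subsequence of "aaabcbeace"
Greedy scan:
  Position 0 ('a'): no match needed
  Position 1 ('a'): no match needed
  Position 2 ('a'): no match needed
  Position 3 ('b'): no match needed
  Position 4 ('c'): matches sub[0] = 'c'
  Position 5 ('b'): no match needed
  Position 6 ('e'): matches sub[1] = 'e'
  Position 7 ('a'): no match needed
  Position 8 ('c'): no match needed
  Position 9 ('e'): no match needed
All 2 characters matched => is a subsequence

1


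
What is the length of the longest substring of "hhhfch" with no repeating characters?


Input: "hhhfch"
Sliding window (track last position of each char):
  Position 0 ('h'): window [0,0] length 1 -- new best
  Position 1 ('h'): repeat (last at 0), move window start to 1
  Position 1 ('h'): window [1,1] length 1
  Position 2 ('h'): repeat (last at 1), move window start to 2
  Position 2 ('h'): window [2,2] length 1
  Position 3 ('f'): window [2,3] length 2 -- new best
  Position 4 ('c'): window [2,4] length 3 -- new best
  Position 5 ('h'): repeat (last at 2), move window start to 3
  Position 5 ('h'): window [3,5] length 3
Longest substring with no repeats: "hfc" with length 3

3


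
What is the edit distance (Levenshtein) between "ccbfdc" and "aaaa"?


Computing edit distance: "ccbfdc" -> "aaaa"
DP table:
           a    a    a    a
      0    1    2    3    4
  c   1    1    2    3    4
  c   2    2    2    3    4
  b   3    3    3    3    4
  f   4    4    4    4    4
  d   5    5    5    5    5
  c   6    6    6    6    6
Edit distance = dp[6][4] = 6

6


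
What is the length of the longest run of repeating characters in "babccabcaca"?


Input: "babccabcaca"
Scanning for longest run:
  Position 1 ('a'): new char, reset run to 1
  Position 2 ('b'): new char, reset run to 1
  Position 3 ('c'): new char, reset run to 1
  Position 4 ('c'): continues run of 'c', length=2
  Position 5 ('a'): new char, reset run to 1
  Position 6 ('b'): new char, reset run to 1
  Position 7 ('c'): new char, reset run to 1
  Position 8 ('a'): new char, reset run to 1
  Position 9 ('c'): new char, reset run to 1
  Position 10 ('a'): new char, reset run to 1
Longest run: 'c' with length 2

2


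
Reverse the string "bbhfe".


Input: bbhfe
Reading characters right to left:
  Position 4: 'e'
  Position 3: 'f'
  Position 2: 'h'
  Position 1: 'b'
  Position 0: 'b'
Reversed: efhbb

efhbb


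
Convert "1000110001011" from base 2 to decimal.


Input: "1000110001011" in base 2
Positional expansion:
  Digit '1' (value 1) x 2^12 = 4096
  Digit '0' (value 0) x 2^11 = 0
  Digit '0' (value 0) x 2^10 = 0
  Digit '0' (value 0) x 2^9 = 0
  Digit '1' (value 1) x 2^8 = 256
  Digit '1' (value 1) x 2^7 = 128
  Digit '0' (value 0) x 2^6 = 0
  Digit '0' (value 0) x 2^5 = 0
  Digit '0' (value 0) x 2^4 = 0
  Digit '1' (value 1) x 2^3 = 8
  Digit '0' (value 0) x 2^2 = 0
  Digit '1' (value 1) x 2^1 = 2
  Digit '1' (value 1) x 2^0 = 1
Sum = 4491

4491


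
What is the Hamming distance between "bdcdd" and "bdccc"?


Comparing "bdcdd" and "bdccc" position by position:
  Position 0: 'b' vs 'b' => same
  Position 1: 'd' vs 'd' => same
  Position 2: 'c' vs 'c' => same
  Position 3: 'd' vs 'c' => differ
  Position 4: 'd' vs 'c' => differ
Total differences (Hamming distance): 2

2


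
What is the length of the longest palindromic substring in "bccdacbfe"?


Input: "bccdacbfe"
Checking substrings for palindromes:
  [1:3] "cc" (len 2) => palindrome
Longest palindromic substring: "cc" with length 2

2


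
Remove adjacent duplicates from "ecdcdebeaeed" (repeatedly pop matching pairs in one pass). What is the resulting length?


Input: ecdcdebeaeed
Stack-based adjacent duplicate removal:
  Read 'e': push. Stack: e
  Read 'c': push. Stack: ec
  Read 'd': push. Stack: ecd
  Read 'c': push. Stack: ecdc
  Read 'd': push. Stack: ecdcd
  Read 'e': push. Stack: ecdcde
  Read 'b': push. Stack: ecdcdeb
  Read 'e': push. Stack: ecdcdebe
  Read 'a': push. Stack: ecdcdebea
  Read 'e': push. Stack: ecdcdebeae
  Read 'e': matches stack top 'e' => pop. Stack: ecdcdebea
  Read 'd': push. Stack: ecdcdebead
Final stack: "ecdcdebead" (length 10)

10
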